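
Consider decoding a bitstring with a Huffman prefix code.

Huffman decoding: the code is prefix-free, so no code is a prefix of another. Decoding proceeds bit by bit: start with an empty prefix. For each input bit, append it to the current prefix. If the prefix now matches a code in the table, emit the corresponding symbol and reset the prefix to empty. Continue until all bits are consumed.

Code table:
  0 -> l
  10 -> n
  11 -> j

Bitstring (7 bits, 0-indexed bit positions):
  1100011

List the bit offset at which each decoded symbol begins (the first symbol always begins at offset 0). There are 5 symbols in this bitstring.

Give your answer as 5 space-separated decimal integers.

Answer: 0 2 3 4 5

Derivation:
Bit 0: prefix='1' (no match yet)
Bit 1: prefix='11' -> emit 'j', reset
Bit 2: prefix='0' -> emit 'l', reset
Bit 3: prefix='0' -> emit 'l', reset
Bit 4: prefix='0' -> emit 'l', reset
Bit 5: prefix='1' (no match yet)
Bit 6: prefix='11' -> emit 'j', reset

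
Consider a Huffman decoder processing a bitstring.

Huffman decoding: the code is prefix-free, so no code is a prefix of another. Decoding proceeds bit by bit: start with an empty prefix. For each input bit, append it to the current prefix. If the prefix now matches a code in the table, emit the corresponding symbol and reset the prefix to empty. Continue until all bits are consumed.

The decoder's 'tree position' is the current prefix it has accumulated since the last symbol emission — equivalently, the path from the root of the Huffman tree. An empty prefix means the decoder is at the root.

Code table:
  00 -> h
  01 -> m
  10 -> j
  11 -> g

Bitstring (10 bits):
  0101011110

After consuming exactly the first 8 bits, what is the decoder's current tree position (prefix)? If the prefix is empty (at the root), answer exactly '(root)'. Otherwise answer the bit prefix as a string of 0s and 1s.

Answer: (root)

Derivation:
Bit 0: prefix='0' (no match yet)
Bit 1: prefix='01' -> emit 'm', reset
Bit 2: prefix='0' (no match yet)
Bit 3: prefix='01' -> emit 'm', reset
Bit 4: prefix='0' (no match yet)
Bit 5: prefix='01' -> emit 'm', reset
Bit 6: prefix='1' (no match yet)
Bit 7: prefix='11' -> emit 'g', reset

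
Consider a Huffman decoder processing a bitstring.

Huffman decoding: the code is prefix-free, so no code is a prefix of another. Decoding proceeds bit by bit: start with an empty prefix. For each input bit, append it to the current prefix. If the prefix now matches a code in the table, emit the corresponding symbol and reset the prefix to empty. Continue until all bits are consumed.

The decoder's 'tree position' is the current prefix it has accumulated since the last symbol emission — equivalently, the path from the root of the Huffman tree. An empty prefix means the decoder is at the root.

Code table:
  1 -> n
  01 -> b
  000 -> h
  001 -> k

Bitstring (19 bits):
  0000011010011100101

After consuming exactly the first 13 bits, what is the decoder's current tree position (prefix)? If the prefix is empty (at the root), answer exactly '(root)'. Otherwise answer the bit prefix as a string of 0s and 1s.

Answer: (root)

Derivation:
Bit 0: prefix='0' (no match yet)
Bit 1: prefix='00' (no match yet)
Bit 2: prefix='000' -> emit 'h', reset
Bit 3: prefix='0' (no match yet)
Bit 4: prefix='00' (no match yet)
Bit 5: prefix='001' -> emit 'k', reset
Bit 6: prefix='1' -> emit 'n', reset
Bit 7: prefix='0' (no match yet)
Bit 8: prefix='01' -> emit 'b', reset
Bit 9: prefix='0' (no match yet)
Bit 10: prefix='00' (no match yet)
Bit 11: prefix='001' -> emit 'k', reset
Bit 12: prefix='1' -> emit 'n', reset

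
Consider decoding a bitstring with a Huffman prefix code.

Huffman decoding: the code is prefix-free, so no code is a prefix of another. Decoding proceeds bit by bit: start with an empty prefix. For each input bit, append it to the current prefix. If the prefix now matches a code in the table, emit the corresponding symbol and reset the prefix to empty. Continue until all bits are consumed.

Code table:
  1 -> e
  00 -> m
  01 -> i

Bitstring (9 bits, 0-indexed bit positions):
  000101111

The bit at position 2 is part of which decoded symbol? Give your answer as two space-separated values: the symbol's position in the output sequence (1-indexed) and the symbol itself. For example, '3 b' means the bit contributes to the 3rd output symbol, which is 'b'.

Bit 0: prefix='0' (no match yet)
Bit 1: prefix='00' -> emit 'm', reset
Bit 2: prefix='0' (no match yet)
Bit 3: prefix='01' -> emit 'i', reset
Bit 4: prefix='0' (no match yet)
Bit 5: prefix='01' -> emit 'i', reset
Bit 6: prefix='1' -> emit 'e', reset

Answer: 2 i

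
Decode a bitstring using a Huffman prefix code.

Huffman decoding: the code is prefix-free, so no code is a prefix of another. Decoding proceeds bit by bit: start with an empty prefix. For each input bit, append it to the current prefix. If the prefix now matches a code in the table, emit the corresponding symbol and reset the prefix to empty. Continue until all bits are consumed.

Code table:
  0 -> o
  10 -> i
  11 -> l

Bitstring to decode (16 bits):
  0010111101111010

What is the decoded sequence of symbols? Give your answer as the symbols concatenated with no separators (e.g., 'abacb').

Answer: ooillolloi

Derivation:
Bit 0: prefix='0' -> emit 'o', reset
Bit 1: prefix='0' -> emit 'o', reset
Bit 2: prefix='1' (no match yet)
Bit 3: prefix='10' -> emit 'i', reset
Bit 4: prefix='1' (no match yet)
Bit 5: prefix='11' -> emit 'l', reset
Bit 6: prefix='1' (no match yet)
Bit 7: prefix='11' -> emit 'l', reset
Bit 8: prefix='0' -> emit 'o', reset
Bit 9: prefix='1' (no match yet)
Bit 10: prefix='11' -> emit 'l', reset
Bit 11: prefix='1' (no match yet)
Bit 12: prefix='11' -> emit 'l', reset
Bit 13: prefix='0' -> emit 'o', reset
Bit 14: prefix='1' (no match yet)
Bit 15: prefix='10' -> emit 'i', reset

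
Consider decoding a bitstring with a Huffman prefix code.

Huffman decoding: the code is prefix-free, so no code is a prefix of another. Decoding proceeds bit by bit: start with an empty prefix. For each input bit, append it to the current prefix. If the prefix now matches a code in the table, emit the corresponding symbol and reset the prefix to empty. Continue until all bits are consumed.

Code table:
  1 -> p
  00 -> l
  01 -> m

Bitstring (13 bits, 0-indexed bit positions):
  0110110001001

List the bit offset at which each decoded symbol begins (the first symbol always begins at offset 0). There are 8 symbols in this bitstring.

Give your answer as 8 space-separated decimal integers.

Answer: 0 2 3 5 6 8 10 12

Derivation:
Bit 0: prefix='0' (no match yet)
Bit 1: prefix='01' -> emit 'm', reset
Bit 2: prefix='1' -> emit 'p', reset
Bit 3: prefix='0' (no match yet)
Bit 4: prefix='01' -> emit 'm', reset
Bit 5: prefix='1' -> emit 'p', reset
Bit 6: prefix='0' (no match yet)
Bit 7: prefix='00' -> emit 'l', reset
Bit 8: prefix='0' (no match yet)
Bit 9: prefix='01' -> emit 'm', reset
Bit 10: prefix='0' (no match yet)
Bit 11: prefix='00' -> emit 'l', reset
Bit 12: prefix='1' -> emit 'p', reset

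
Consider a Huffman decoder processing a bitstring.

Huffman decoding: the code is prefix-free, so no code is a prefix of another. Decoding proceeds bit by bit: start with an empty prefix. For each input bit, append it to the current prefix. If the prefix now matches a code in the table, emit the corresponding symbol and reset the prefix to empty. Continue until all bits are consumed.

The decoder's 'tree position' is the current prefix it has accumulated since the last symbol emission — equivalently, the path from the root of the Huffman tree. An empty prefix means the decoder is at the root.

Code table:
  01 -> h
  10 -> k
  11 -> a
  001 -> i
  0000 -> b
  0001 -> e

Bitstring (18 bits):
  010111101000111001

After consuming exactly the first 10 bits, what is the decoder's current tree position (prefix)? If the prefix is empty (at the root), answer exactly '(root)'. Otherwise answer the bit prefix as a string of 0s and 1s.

Answer: (root)

Derivation:
Bit 0: prefix='0' (no match yet)
Bit 1: prefix='01' -> emit 'h', reset
Bit 2: prefix='0' (no match yet)
Bit 3: prefix='01' -> emit 'h', reset
Bit 4: prefix='1' (no match yet)
Bit 5: prefix='11' -> emit 'a', reset
Bit 6: prefix='1' (no match yet)
Bit 7: prefix='10' -> emit 'k', reset
Bit 8: prefix='1' (no match yet)
Bit 9: prefix='10' -> emit 'k', reset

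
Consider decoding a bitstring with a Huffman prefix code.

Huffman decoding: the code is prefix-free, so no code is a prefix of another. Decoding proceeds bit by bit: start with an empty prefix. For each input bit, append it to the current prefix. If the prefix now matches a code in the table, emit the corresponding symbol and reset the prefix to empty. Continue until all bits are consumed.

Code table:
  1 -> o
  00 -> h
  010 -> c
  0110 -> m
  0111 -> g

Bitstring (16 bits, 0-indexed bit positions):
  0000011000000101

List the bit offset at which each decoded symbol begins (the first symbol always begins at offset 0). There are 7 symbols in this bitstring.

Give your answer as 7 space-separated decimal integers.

Bit 0: prefix='0' (no match yet)
Bit 1: prefix='00' -> emit 'h', reset
Bit 2: prefix='0' (no match yet)
Bit 3: prefix='00' -> emit 'h', reset
Bit 4: prefix='0' (no match yet)
Bit 5: prefix='01' (no match yet)
Bit 6: prefix='011' (no match yet)
Bit 7: prefix='0110' -> emit 'm', reset
Bit 8: prefix='0' (no match yet)
Bit 9: prefix='00' -> emit 'h', reset
Bit 10: prefix='0' (no match yet)
Bit 11: prefix='00' -> emit 'h', reset
Bit 12: prefix='0' (no match yet)
Bit 13: prefix='01' (no match yet)
Bit 14: prefix='010' -> emit 'c', reset
Bit 15: prefix='1' -> emit 'o', reset

Answer: 0 2 4 8 10 12 15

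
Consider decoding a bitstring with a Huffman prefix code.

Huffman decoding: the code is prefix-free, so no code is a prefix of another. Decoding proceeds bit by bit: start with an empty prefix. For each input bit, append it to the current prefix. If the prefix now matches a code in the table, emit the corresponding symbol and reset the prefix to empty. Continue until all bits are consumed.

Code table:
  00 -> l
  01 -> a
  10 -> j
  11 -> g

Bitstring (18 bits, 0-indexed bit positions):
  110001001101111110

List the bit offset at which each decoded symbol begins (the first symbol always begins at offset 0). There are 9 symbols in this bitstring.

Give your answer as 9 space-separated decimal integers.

Bit 0: prefix='1' (no match yet)
Bit 1: prefix='11' -> emit 'g', reset
Bit 2: prefix='0' (no match yet)
Bit 3: prefix='00' -> emit 'l', reset
Bit 4: prefix='0' (no match yet)
Bit 5: prefix='01' -> emit 'a', reset
Bit 6: prefix='0' (no match yet)
Bit 7: prefix='00' -> emit 'l', reset
Bit 8: prefix='1' (no match yet)
Bit 9: prefix='11' -> emit 'g', reset
Bit 10: prefix='0' (no match yet)
Bit 11: prefix='01' -> emit 'a', reset
Bit 12: prefix='1' (no match yet)
Bit 13: prefix='11' -> emit 'g', reset
Bit 14: prefix='1' (no match yet)
Bit 15: prefix='11' -> emit 'g', reset
Bit 16: prefix='1' (no match yet)
Bit 17: prefix='10' -> emit 'j', reset

Answer: 0 2 4 6 8 10 12 14 16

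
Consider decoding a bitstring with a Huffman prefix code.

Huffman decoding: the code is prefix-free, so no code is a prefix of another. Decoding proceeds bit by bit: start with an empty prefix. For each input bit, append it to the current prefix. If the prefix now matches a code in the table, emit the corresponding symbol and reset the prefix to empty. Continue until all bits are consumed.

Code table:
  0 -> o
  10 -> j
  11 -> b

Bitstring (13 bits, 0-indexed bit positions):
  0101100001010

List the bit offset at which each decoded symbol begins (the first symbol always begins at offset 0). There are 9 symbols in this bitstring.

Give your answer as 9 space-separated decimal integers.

Answer: 0 1 3 5 6 7 8 9 11

Derivation:
Bit 0: prefix='0' -> emit 'o', reset
Bit 1: prefix='1' (no match yet)
Bit 2: prefix='10' -> emit 'j', reset
Bit 3: prefix='1' (no match yet)
Bit 4: prefix='11' -> emit 'b', reset
Bit 5: prefix='0' -> emit 'o', reset
Bit 6: prefix='0' -> emit 'o', reset
Bit 7: prefix='0' -> emit 'o', reset
Bit 8: prefix='0' -> emit 'o', reset
Bit 9: prefix='1' (no match yet)
Bit 10: prefix='10' -> emit 'j', reset
Bit 11: prefix='1' (no match yet)
Bit 12: prefix='10' -> emit 'j', reset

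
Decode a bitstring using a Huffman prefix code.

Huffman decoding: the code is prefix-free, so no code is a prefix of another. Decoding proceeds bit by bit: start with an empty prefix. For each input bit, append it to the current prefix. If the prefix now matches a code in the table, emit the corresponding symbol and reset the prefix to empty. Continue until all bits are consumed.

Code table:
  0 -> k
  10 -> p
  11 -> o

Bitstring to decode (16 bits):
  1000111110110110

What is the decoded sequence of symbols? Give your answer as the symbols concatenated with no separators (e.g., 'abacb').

Bit 0: prefix='1' (no match yet)
Bit 1: prefix='10' -> emit 'p', reset
Bit 2: prefix='0' -> emit 'k', reset
Bit 3: prefix='0' -> emit 'k', reset
Bit 4: prefix='1' (no match yet)
Bit 5: prefix='11' -> emit 'o', reset
Bit 6: prefix='1' (no match yet)
Bit 7: prefix='11' -> emit 'o', reset
Bit 8: prefix='1' (no match yet)
Bit 9: prefix='10' -> emit 'p', reset
Bit 10: prefix='1' (no match yet)
Bit 11: prefix='11' -> emit 'o', reset
Bit 12: prefix='0' -> emit 'k', reset
Bit 13: prefix='1' (no match yet)
Bit 14: prefix='11' -> emit 'o', reset
Bit 15: prefix='0' -> emit 'k', reset

Answer: pkkoopokok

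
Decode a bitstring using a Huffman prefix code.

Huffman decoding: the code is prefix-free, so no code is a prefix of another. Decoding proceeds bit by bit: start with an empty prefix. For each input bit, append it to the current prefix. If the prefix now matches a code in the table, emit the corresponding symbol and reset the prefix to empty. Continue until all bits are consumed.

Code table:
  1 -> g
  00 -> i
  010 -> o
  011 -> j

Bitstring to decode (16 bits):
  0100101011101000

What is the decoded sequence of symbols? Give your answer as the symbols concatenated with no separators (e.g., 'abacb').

Bit 0: prefix='0' (no match yet)
Bit 1: prefix='01' (no match yet)
Bit 2: prefix='010' -> emit 'o', reset
Bit 3: prefix='0' (no match yet)
Bit 4: prefix='01' (no match yet)
Bit 5: prefix='010' -> emit 'o', reset
Bit 6: prefix='1' -> emit 'g', reset
Bit 7: prefix='0' (no match yet)
Bit 8: prefix='01' (no match yet)
Bit 9: prefix='011' -> emit 'j', reset
Bit 10: prefix='1' -> emit 'g', reset
Bit 11: prefix='0' (no match yet)
Bit 12: prefix='01' (no match yet)
Bit 13: prefix='010' -> emit 'o', reset
Bit 14: prefix='0' (no match yet)
Bit 15: prefix='00' -> emit 'i', reset

Answer: oogjgoi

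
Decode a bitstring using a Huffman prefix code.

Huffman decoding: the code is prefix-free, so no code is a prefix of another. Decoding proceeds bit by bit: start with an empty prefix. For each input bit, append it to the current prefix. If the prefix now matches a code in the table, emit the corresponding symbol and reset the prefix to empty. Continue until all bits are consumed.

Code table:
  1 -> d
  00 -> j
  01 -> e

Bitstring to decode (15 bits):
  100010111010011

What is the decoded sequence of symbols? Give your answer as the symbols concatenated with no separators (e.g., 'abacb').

Answer: djeeddejdd

Derivation:
Bit 0: prefix='1' -> emit 'd', reset
Bit 1: prefix='0' (no match yet)
Bit 2: prefix='00' -> emit 'j', reset
Bit 3: prefix='0' (no match yet)
Bit 4: prefix='01' -> emit 'e', reset
Bit 5: prefix='0' (no match yet)
Bit 6: prefix='01' -> emit 'e', reset
Bit 7: prefix='1' -> emit 'd', reset
Bit 8: prefix='1' -> emit 'd', reset
Bit 9: prefix='0' (no match yet)
Bit 10: prefix='01' -> emit 'e', reset
Bit 11: prefix='0' (no match yet)
Bit 12: prefix='00' -> emit 'j', reset
Bit 13: prefix='1' -> emit 'd', reset
Bit 14: prefix='1' -> emit 'd', reset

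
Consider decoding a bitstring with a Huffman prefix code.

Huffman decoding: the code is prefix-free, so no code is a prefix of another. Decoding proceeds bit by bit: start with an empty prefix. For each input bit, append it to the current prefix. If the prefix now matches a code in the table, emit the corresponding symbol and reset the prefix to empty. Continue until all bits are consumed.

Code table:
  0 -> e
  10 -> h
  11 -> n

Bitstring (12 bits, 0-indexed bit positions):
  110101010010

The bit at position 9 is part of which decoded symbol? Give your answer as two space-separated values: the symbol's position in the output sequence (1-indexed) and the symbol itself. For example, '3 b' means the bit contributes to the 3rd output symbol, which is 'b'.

Answer: 6 e

Derivation:
Bit 0: prefix='1' (no match yet)
Bit 1: prefix='11' -> emit 'n', reset
Bit 2: prefix='0' -> emit 'e', reset
Bit 3: prefix='1' (no match yet)
Bit 4: prefix='10' -> emit 'h', reset
Bit 5: prefix='1' (no match yet)
Bit 6: prefix='10' -> emit 'h', reset
Bit 7: prefix='1' (no match yet)
Bit 8: prefix='10' -> emit 'h', reset
Bit 9: prefix='0' -> emit 'e', reset
Bit 10: prefix='1' (no match yet)
Bit 11: prefix='10' -> emit 'h', reset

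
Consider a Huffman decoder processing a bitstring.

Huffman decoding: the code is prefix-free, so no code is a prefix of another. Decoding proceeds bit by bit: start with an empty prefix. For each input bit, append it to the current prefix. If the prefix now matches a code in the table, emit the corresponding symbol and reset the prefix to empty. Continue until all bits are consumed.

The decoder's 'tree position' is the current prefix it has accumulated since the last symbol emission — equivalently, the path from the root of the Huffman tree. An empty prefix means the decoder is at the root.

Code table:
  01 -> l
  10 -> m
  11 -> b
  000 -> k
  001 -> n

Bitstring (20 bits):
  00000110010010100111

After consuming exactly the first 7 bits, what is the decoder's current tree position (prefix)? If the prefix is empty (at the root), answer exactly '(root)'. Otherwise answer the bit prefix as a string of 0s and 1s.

Bit 0: prefix='0' (no match yet)
Bit 1: prefix='00' (no match yet)
Bit 2: prefix='000' -> emit 'k', reset
Bit 3: prefix='0' (no match yet)
Bit 4: prefix='00' (no match yet)
Bit 5: prefix='001' -> emit 'n', reset
Bit 6: prefix='1' (no match yet)

Answer: 1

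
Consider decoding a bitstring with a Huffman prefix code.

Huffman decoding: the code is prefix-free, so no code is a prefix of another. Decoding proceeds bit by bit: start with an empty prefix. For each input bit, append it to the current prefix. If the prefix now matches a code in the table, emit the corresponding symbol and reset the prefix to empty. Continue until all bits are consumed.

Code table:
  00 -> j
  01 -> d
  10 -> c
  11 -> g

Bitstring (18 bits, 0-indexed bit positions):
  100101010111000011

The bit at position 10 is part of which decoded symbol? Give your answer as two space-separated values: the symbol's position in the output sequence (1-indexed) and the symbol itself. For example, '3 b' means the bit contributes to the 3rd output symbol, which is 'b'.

Bit 0: prefix='1' (no match yet)
Bit 1: prefix='10' -> emit 'c', reset
Bit 2: prefix='0' (no match yet)
Bit 3: prefix='01' -> emit 'd', reset
Bit 4: prefix='0' (no match yet)
Bit 5: prefix='01' -> emit 'd', reset
Bit 6: prefix='0' (no match yet)
Bit 7: prefix='01' -> emit 'd', reset
Bit 8: prefix='0' (no match yet)
Bit 9: prefix='01' -> emit 'd', reset
Bit 10: prefix='1' (no match yet)
Bit 11: prefix='11' -> emit 'g', reset
Bit 12: prefix='0' (no match yet)
Bit 13: prefix='00' -> emit 'j', reset
Bit 14: prefix='0' (no match yet)

Answer: 6 g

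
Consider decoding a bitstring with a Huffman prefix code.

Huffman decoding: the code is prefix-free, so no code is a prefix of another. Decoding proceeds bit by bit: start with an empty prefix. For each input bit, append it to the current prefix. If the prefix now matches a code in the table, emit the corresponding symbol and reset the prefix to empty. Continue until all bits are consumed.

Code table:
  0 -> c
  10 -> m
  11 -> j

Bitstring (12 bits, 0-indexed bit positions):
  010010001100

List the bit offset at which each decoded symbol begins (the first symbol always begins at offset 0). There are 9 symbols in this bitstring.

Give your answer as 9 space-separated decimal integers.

Bit 0: prefix='0' -> emit 'c', reset
Bit 1: prefix='1' (no match yet)
Bit 2: prefix='10' -> emit 'm', reset
Bit 3: prefix='0' -> emit 'c', reset
Bit 4: prefix='1' (no match yet)
Bit 5: prefix='10' -> emit 'm', reset
Bit 6: prefix='0' -> emit 'c', reset
Bit 7: prefix='0' -> emit 'c', reset
Bit 8: prefix='1' (no match yet)
Bit 9: prefix='11' -> emit 'j', reset
Bit 10: prefix='0' -> emit 'c', reset
Bit 11: prefix='0' -> emit 'c', reset

Answer: 0 1 3 4 6 7 8 10 11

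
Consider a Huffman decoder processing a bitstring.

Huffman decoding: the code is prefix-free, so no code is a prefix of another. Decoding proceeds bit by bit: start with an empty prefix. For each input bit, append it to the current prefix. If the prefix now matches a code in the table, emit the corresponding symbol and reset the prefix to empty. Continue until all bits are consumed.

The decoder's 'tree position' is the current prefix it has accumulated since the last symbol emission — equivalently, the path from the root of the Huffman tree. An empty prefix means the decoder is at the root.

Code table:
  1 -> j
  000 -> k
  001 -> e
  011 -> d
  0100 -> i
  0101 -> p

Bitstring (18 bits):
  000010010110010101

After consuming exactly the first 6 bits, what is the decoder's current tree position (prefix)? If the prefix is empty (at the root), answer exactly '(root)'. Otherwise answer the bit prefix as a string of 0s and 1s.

Bit 0: prefix='0' (no match yet)
Bit 1: prefix='00' (no match yet)
Bit 2: prefix='000' -> emit 'k', reset
Bit 3: prefix='0' (no match yet)
Bit 4: prefix='01' (no match yet)
Bit 5: prefix='010' (no match yet)

Answer: 010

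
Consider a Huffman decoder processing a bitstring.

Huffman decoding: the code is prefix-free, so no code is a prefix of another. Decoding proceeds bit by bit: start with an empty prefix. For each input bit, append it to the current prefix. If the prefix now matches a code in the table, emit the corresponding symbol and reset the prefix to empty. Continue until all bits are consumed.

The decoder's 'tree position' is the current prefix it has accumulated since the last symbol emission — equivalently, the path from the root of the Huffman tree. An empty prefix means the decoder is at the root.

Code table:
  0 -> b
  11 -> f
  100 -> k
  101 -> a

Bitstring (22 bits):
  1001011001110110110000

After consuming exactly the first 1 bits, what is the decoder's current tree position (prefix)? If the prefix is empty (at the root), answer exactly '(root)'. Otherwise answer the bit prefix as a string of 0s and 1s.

Bit 0: prefix='1' (no match yet)

Answer: 1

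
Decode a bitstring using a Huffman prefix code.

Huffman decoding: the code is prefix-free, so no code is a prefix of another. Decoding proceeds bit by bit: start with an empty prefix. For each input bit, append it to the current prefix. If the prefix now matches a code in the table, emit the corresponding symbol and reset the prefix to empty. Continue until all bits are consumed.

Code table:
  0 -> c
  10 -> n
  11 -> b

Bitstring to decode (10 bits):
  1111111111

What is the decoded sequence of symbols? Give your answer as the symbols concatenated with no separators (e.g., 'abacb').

Answer: bbbbb

Derivation:
Bit 0: prefix='1' (no match yet)
Bit 1: prefix='11' -> emit 'b', reset
Bit 2: prefix='1' (no match yet)
Bit 3: prefix='11' -> emit 'b', reset
Bit 4: prefix='1' (no match yet)
Bit 5: prefix='11' -> emit 'b', reset
Bit 6: prefix='1' (no match yet)
Bit 7: prefix='11' -> emit 'b', reset
Bit 8: prefix='1' (no match yet)
Bit 9: prefix='11' -> emit 'b', reset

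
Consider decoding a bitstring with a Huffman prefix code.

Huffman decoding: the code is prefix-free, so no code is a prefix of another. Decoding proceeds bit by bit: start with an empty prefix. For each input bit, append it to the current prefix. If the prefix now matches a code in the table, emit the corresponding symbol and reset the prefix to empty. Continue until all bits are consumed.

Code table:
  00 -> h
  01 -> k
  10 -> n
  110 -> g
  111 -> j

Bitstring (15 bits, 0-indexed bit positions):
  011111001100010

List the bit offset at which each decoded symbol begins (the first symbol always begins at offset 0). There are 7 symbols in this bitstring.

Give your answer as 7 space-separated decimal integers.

Answer: 0 2 5 7 9 11 13

Derivation:
Bit 0: prefix='0' (no match yet)
Bit 1: prefix='01' -> emit 'k', reset
Bit 2: prefix='1' (no match yet)
Bit 3: prefix='11' (no match yet)
Bit 4: prefix='111' -> emit 'j', reset
Bit 5: prefix='1' (no match yet)
Bit 6: prefix='10' -> emit 'n', reset
Bit 7: prefix='0' (no match yet)
Bit 8: prefix='01' -> emit 'k', reset
Bit 9: prefix='1' (no match yet)
Bit 10: prefix='10' -> emit 'n', reset
Bit 11: prefix='0' (no match yet)
Bit 12: prefix='00' -> emit 'h', reset
Bit 13: prefix='1' (no match yet)
Bit 14: prefix='10' -> emit 'n', reset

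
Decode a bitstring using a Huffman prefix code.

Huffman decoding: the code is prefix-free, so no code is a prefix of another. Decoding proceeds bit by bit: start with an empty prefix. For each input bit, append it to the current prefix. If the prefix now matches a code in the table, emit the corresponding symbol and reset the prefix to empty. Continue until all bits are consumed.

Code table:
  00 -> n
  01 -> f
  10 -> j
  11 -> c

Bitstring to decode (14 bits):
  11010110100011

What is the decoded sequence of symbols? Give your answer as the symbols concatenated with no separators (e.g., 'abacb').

Answer: cffjjnc

Derivation:
Bit 0: prefix='1' (no match yet)
Bit 1: prefix='11' -> emit 'c', reset
Bit 2: prefix='0' (no match yet)
Bit 3: prefix='01' -> emit 'f', reset
Bit 4: prefix='0' (no match yet)
Bit 5: prefix='01' -> emit 'f', reset
Bit 6: prefix='1' (no match yet)
Bit 7: prefix='10' -> emit 'j', reset
Bit 8: prefix='1' (no match yet)
Bit 9: prefix='10' -> emit 'j', reset
Bit 10: prefix='0' (no match yet)
Bit 11: prefix='00' -> emit 'n', reset
Bit 12: prefix='1' (no match yet)
Bit 13: prefix='11' -> emit 'c', reset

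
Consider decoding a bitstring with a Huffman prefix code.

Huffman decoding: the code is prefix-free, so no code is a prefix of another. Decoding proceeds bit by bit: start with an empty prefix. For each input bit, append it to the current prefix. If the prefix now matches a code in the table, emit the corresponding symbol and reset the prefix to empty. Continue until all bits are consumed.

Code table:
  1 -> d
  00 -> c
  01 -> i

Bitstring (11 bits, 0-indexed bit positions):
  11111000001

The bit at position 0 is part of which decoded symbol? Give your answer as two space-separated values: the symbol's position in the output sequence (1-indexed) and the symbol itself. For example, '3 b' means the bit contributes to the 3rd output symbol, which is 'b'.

Bit 0: prefix='1' -> emit 'd', reset
Bit 1: prefix='1' -> emit 'd', reset
Bit 2: prefix='1' -> emit 'd', reset
Bit 3: prefix='1' -> emit 'd', reset
Bit 4: prefix='1' -> emit 'd', reset

Answer: 1 d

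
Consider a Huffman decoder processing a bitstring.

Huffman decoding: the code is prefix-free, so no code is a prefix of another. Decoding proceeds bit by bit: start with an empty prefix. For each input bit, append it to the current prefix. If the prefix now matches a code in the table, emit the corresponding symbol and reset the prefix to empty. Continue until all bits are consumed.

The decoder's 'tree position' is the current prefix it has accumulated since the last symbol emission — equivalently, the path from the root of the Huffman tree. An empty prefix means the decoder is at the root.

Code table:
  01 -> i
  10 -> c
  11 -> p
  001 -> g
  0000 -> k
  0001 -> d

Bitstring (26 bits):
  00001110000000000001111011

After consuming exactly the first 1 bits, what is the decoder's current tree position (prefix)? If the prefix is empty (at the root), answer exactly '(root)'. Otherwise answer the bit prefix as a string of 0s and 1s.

Answer: 0

Derivation:
Bit 0: prefix='0' (no match yet)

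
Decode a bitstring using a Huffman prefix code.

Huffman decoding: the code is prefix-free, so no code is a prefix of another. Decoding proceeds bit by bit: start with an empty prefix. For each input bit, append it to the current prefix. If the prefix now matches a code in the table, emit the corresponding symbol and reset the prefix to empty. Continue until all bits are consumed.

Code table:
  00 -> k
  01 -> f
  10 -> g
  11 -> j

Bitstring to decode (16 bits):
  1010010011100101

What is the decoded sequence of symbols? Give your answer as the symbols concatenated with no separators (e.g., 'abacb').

Answer: ggfkjgff

Derivation:
Bit 0: prefix='1' (no match yet)
Bit 1: prefix='10' -> emit 'g', reset
Bit 2: prefix='1' (no match yet)
Bit 3: prefix='10' -> emit 'g', reset
Bit 4: prefix='0' (no match yet)
Bit 5: prefix='01' -> emit 'f', reset
Bit 6: prefix='0' (no match yet)
Bit 7: prefix='00' -> emit 'k', reset
Bit 8: prefix='1' (no match yet)
Bit 9: prefix='11' -> emit 'j', reset
Bit 10: prefix='1' (no match yet)
Bit 11: prefix='10' -> emit 'g', reset
Bit 12: prefix='0' (no match yet)
Bit 13: prefix='01' -> emit 'f', reset
Bit 14: prefix='0' (no match yet)
Bit 15: prefix='01' -> emit 'f', reset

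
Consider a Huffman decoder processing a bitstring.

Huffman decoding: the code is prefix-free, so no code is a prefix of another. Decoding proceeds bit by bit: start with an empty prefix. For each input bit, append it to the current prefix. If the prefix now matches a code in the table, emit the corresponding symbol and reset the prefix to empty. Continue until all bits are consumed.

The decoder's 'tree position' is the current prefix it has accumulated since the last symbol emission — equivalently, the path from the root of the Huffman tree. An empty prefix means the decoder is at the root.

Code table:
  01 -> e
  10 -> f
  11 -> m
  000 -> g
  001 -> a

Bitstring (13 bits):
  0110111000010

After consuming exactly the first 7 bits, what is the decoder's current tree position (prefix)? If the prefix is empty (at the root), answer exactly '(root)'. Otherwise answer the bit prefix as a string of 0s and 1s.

Answer: 1

Derivation:
Bit 0: prefix='0' (no match yet)
Bit 1: prefix='01' -> emit 'e', reset
Bit 2: prefix='1' (no match yet)
Bit 3: prefix='10' -> emit 'f', reset
Bit 4: prefix='1' (no match yet)
Bit 5: prefix='11' -> emit 'm', reset
Bit 6: prefix='1' (no match yet)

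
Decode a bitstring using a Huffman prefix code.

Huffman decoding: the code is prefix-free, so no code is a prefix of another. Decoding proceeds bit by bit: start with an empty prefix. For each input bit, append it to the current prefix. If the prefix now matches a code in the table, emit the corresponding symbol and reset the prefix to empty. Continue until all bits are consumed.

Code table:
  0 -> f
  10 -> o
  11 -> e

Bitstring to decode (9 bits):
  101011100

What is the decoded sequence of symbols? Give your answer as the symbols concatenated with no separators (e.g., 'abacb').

Answer: ooeof

Derivation:
Bit 0: prefix='1' (no match yet)
Bit 1: prefix='10' -> emit 'o', reset
Bit 2: prefix='1' (no match yet)
Bit 3: prefix='10' -> emit 'o', reset
Bit 4: prefix='1' (no match yet)
Bit 5: prefix='11' -> emit 'e', reset
Bit 6: prefix='1' (no match yet)
Bit 7: prefix='10' -> emit 'o', reset
Bit 8: prefix='0' -> emit 'f', reset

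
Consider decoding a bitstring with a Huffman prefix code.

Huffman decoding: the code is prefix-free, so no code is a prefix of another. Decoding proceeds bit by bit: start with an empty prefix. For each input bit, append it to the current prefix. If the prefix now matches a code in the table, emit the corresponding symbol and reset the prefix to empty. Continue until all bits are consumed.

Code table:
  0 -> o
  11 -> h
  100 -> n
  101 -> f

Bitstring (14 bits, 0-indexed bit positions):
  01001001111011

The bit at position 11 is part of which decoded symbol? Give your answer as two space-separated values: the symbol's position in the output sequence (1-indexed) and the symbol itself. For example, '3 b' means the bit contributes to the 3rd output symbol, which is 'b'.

Bit 0: prefix='0' -> emit 'o', reset
Bit 1: prefix='1' (no match yet)
Bit 2: prefix='10' (no match yet)
Bit 3: prefix='100' -> emit 'n', reset
Bit 4: prefix='1' (no match yet)
Bit 5: prefix='10' (no match yet)
Bit 6: prefix='100' -> emit 'n', reset
Bit 7: prefix='1' (no match yet)
Bit 8: prefix='11' -> emit 'h', reset
Bit 9: prefix='1' (no match yet)
Bit 10: prefix='11' -> emit 'h', reset
Bit 11: prefix='0' -> emit 'o', reset
Bit 12: prefix='1' (no match yet)
Bit 13: prefix='11' -> emit 'h', reset

Answer: 6 o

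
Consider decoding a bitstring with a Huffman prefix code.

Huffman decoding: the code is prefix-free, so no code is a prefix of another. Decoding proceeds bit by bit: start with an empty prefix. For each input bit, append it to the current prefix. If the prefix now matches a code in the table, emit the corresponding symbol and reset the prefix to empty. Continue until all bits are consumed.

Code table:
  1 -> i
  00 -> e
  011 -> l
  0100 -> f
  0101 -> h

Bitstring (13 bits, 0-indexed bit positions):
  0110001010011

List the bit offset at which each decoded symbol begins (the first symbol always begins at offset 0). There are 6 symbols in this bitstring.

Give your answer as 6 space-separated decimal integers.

Bit 0: prefix='0' (no match yet)
Bit 1: prefix='01' (no match yet)
Bit 2: prefix='011' -> emit 'l', reset
Bit 3: prefix='0' (no match yet)
Bit 4: prefix='00' -> emit 'e', reset
Bit 5: prefix='0' (no match yet)
Bit 6: prefix='01' (no match yet)
Bit 7: prefix='010' (no match yet)
Bit 8: prefix='0101' -> emit 'h', reset
Bit 9: prefix='0' (no match yet)
Bit 10: prefix='00' -> emit 'e', reset
Bit 11: prefix='1' -> emit 'i', reset
Bit 12: prefix='1' -> emit 'i', reset

Answer: 0 3 5 9 11 12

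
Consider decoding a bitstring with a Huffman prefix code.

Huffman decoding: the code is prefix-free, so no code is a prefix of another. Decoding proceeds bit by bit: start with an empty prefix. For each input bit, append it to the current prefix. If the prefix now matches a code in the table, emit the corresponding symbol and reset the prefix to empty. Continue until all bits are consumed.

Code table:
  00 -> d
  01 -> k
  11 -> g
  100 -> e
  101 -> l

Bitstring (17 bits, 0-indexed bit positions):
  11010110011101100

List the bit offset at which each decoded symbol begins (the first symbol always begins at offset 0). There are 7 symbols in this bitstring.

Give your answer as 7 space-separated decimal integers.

Answer: 0 2 4 6 9 11 14

Derivation:
Bit 0: prefix='1' (no match yet)
Bit 1: prefix='11' -> emit 'g', reset
Bit 2: prefix='0' (no match yet)
Bit 3: prefix='01' -> emit 'k', reset
Bit 4: prefix='0' (no match yet)
Bit 5: prefix='01' -> emit 'k', reset
Bit 6: prefix='1' (no match yet)
Bit 7: prefix='10' (no match yet)
Bit 8: prefix='100' -> emit 'e', reset
Bit 9: prefix='1' (no match yet)
Bit 10: prefix='11' -> emit 'g', reset
Bit 11: prefix='1' (no match yet)
Bit 12: prefix='10' (no match yet)
Bit 13: prefix='101' -> emit 'l', reset
Bit 14: prefix='1' (no match yet)
Bit 15: prefix='10' (no match yet)
Bit 16: prefix='100' -> emit 'e', reset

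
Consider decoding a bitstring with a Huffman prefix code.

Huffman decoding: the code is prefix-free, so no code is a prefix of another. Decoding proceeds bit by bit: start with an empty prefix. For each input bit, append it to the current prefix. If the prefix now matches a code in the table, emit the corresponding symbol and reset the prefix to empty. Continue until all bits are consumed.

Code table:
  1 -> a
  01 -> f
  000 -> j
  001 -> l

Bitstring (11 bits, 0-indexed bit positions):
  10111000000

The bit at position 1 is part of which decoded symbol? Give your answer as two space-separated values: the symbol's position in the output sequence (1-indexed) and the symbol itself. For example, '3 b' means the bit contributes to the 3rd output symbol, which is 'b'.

Bit 0: prefix='1' -> emit 'a', reset
Bit 1: prefix='0' (no match yet)
Bit 2: prefix='01' -> emit 'f', reset
Bit 3: prefix='1' -> emit 'a', reset
Bit 4: prefix='1' -> emit 'a', reset
Bit 5: prefix='0' (no match yet)

Answer: 2 f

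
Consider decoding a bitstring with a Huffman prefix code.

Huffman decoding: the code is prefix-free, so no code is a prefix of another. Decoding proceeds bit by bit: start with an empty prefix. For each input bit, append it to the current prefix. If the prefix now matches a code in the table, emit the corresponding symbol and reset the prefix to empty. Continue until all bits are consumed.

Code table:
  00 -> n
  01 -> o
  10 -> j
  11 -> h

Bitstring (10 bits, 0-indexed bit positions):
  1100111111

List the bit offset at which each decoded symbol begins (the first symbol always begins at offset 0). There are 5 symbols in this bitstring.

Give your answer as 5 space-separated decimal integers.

Answer: 0 2 4 6 8

Derivation:
Bit 0: prefix='1' (no match yet)
Bit 1: prefix='11' -> emit 'h', reset
Bit 2: prefix='0' (no match yet)
Bit 3: prefix='00' -> emit 'n', reset
Bit 4: prefix='1' (no match yet)
Bit 5: prefix='11' -> emit 'h', reset
Bit 6: prefix='1' (no match yet)
Bit 7: prefix='11' -> emit 'h', reset
Bit 8: prefix='1' (no match yet)
Bit 9: prefix='11' -> emit 'h', reset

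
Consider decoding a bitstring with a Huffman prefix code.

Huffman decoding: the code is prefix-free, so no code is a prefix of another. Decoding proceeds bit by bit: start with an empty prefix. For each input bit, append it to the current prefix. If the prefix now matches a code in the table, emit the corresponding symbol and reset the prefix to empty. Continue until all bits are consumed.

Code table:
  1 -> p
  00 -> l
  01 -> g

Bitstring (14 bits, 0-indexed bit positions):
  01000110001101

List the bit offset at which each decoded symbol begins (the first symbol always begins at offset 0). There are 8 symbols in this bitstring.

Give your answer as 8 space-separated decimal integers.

Bit 0: prefix='0' (no match yet)
Bit 1: prefix='01' -> emit 'g', reset
Bit 2: prefix='0' (no match yet)
Bit 3: prefix='00' -> emit 'l', reset
Bit 4: prefix='0' (no match yet)
Bit 5: prefix='01' -> emit 'g', reset
Bit 6: prefix='1' -> emit 'p', reset
Bit 7: prefix='0' (no match yet)
Bit 8: prefix='00' -> emit 'l', reset
Bit 9: prefix='0' (no match yet)
Bit 10: prefix='01' -> emit 'g', reset
Bit 11: prefix='1' -> emit 'p', reset
Bit 12: prefix='0' (no match yet)
Bit 13: prefix='01' -> emit 'g', reset

Answer: 0 2 4 6 7 9 11 12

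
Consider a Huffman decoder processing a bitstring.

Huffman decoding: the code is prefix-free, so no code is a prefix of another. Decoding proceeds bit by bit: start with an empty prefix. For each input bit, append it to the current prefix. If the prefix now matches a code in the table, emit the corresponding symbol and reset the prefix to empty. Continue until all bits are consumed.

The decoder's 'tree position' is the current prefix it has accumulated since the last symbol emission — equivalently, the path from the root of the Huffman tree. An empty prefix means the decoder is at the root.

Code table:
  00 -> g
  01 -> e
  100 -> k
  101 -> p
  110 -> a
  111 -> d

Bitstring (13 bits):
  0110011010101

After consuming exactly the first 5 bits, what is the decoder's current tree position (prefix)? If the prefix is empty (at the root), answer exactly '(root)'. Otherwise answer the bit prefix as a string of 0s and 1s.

Bit 0: prefix='0' (no match yet)
Bit 1: prefix='01' -> emit 'e', reset
Bit 2: prefix='1' (no match yet)
Bit 3: prefix='10' (no match yet)
Bit 4: prefix='100' -> emit 'k', reset

Answer: (root)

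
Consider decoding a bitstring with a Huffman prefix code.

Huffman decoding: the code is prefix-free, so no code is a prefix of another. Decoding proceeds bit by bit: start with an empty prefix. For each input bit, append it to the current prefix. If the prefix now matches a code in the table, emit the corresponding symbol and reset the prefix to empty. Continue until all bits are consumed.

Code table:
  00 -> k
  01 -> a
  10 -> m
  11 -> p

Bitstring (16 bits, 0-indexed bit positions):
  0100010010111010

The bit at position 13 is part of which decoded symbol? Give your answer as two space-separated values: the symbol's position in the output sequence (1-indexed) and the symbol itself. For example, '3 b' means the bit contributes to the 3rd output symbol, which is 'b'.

Bit 0: prefix='0' (no match yet)
Bit 1: prefix='01' -> emit 'a', reset
Bit 2: prefix='0' (no match yet)
Bit 3: prefix='00' -> emit 'k', reset
Bit 4: prefix='0' (no match yet)
Bit 5: prefix='01' -> emit 'a', reset
Bit 6: prefix='0' (no match yet)
Bit 7: prefix='00' -> emit 'k', reset
Bit 8: prefix='1' (no match yet)
Bit 9: prefix='10' -> emit 'm', reset
Bit 10: prefix='1' (no match yet)
Bit 11: prefix='11' -> emit 'p', reset
Bit 12: prefix='1' (no match yet)
Bit 13: prefix='10' -> emit 'm', reset
Bit 14: prefix='1' (no match yet)
Bit 15: prefix='10' -> emit 'm', reset

Answer: 7 m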